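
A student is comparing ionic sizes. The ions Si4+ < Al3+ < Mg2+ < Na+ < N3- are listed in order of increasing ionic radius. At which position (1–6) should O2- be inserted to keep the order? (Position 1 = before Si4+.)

5

These species are isoelectronic with 10 electrons. The only difference is the number of protons: Si4+ (Z=14), Al3+ (Z=13), Mg2+ (Z=12), Na+ (Z=11), O2- (Z=8), N3- (Z=7). The strongest nuclear pull (Si4+) gives the smallest ion.
The complete sequence is Si4+ < Al3+ < Mg2+ < Na+ < O2- < N3-. O2- sits at position 5.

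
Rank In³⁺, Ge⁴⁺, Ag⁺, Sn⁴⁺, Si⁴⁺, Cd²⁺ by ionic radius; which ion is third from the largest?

In³⁺

Si⁴⁺: 10 e⁻, Z=14, Ge⁴⁺: 28 e⁻, Z=32, Sn⁴⁺: 46 e⁻, Z=50, In³⁺: 46 e⁻, Z=49, Cd²⁺: 46 e⁻, Z=48, Ag⁺: 46 e⁻, Z=47. Si⁴⁺ < Ge⁴⁺ (same group, period 3 vs 4); Ge⁴⁺ < Sn⁴⁺ (same group, 1 shell fewer); Sn⁴⁺ < In³⁺ (both 46 e⁻, Z=50>49); In³⁺ < Cd²⁺ (both 46 e⁻, Z=49>48); Cd²⁺ < Ag⁺ (both 46 e⁻, Z=48>47).
Full ascending order: Si⁴⁺ < Ge⁴⁺ < Sn⁴⁺ < In³⁺ < Cd²⁺ < Ag⁺. Counting from the largest, position 3 is In³⁺.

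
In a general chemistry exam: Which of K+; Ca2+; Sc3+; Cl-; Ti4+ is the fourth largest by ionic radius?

Sc3+

All of these have 18 electrons (isoelectronic). With the same electron cloud, the ion with the most protons pulls it in tightest. Nuclear charges: Ti4+ (Z=22), Sc3+ (Z=21), Ca2+ (Z=20), K+ (Z=19), Cl- (Z=17). Highest Z is smallest.
So the order is Ti4+ < Sc3+ < Ca2+ < K+ < Cl-; the 4th-largest ion is Sc3+.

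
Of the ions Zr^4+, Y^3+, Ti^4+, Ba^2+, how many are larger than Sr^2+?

1

Ti^4+ (Z=22, 18 e⁻), Zr^4+ (Z=40, 36 e⁻), Y^3+ (Z=39, 36 e⁻), Sr^2+ (Z=38, 36 e⁻), Ba^2+ (Z=56, 54 e⁻). Ti^4+ < Zr^4+ (same group, 1 shell fewer); Zr^4+ < Y^3+ (isoelectronic, higher Z=40 is smaller); Y^3+ < Sr^2+ (isoelectronic, higher Z=39 is smaller); Sr^2+ < Ba^2+ (same group, period 5 vs 6).
Relative to Sr^2+, the ions that are larger are Ba^2+. Count: 1.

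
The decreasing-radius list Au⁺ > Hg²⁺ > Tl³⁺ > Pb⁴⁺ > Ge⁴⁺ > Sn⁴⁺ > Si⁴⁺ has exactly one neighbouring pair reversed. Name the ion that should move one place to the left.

Sn⁴⁺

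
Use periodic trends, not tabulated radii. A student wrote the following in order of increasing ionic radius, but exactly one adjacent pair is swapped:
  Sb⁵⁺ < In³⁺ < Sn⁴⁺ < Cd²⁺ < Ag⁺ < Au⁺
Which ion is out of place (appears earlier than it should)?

The pair In³⁺, Sn⁴⁺ is the wrong way round — they are isoelectronic (46 e⁻) and Sn has more protons than In (50 vs 49), making Sn⁴⁺ smaller. All other adjacent pairs agree with periodic trends, so In³⁺ is the misplaced ion.

In³⁺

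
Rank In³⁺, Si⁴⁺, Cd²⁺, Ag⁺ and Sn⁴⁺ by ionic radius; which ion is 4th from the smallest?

Cd²⁺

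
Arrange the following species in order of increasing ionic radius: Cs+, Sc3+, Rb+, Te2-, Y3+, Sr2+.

Sc3+ < Y3+ < Sr2+ < Rb+ < Cs+ < Te2-

Sc3+ has 18 e⁻ (Z=21), Y3+ has 36 e⁻ (Z=39), Sr2+ has 36 e⁻ (Z=38), Rb+ has 36 e⁻ (Z=37), Cs+ has 54 e⁻ (Z=55), Te2- has 54 e⁻ (Z=52). Sc3+ < Y3+ (same group, 1 shell fewer); Y3+ < Sr2+ (both 36 e⁻, Z=39>38); Sr2+ < Rb+ (both 36 e⁻, Z=38>37); Rb+ < Cs+ (same group, period 5 vs 6); Cs+ < Te2- (both 54 e⁻, Z=55>52).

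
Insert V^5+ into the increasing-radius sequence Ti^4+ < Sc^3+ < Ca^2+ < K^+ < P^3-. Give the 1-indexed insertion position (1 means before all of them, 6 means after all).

1

All of these have 18 electrons (isoelectronic). With the same electron cloud, the ion with the most protons pulls it in tightest. Nuclear charges: V^5+ (Z=23), Ti^4+ (Z=22), Sc^3+ (Z=21), Ca^2+ (Z=20), K^+ (Z=19), P^3- (Z=15). Highest Z is smallest.
The complete sequence is V^5+ < Ti^4+ < Sc^3+ < Ca^2+ < K^+ < P^3-. V^5+ sits at position 1.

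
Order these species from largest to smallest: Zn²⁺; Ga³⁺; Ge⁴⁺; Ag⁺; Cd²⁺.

Ge⁴⁺: 28 e⁻, Z=32, Ga³⁺: 28 e⁻, Z=31, Zn²⁺: 28 e⁻, Z=30, Cd²⁺: 46 e⁻, Z=48, Ag⁺: 46 e⁻, Z=47. Ge⁴⁺ < Ga³⁺ (isoelectronic, higher Z=32 is smaller); Ga³⁺ < Zn²⁺ (isoelectronic, higher Z=31 is smaller); Zn²⁺ < Cd²⁺ (same group, 1 shell fewer); Cd²⁺ < Ag⁺ (isoelectronic, higher Z=48 is smaller).

Ag⁺ > Cd²⁺ > Zn²⁺ > Ga³⁺ > Ge⁴⁺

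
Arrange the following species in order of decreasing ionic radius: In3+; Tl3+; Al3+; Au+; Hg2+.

First list Z and electron count for each: Al3+ has 10 e⁻ (Z=13), In3+ has 46 e⁻ (Z=49), Tl3+ has 78 e⁻ (Z=81), Hg2+ has 78 e⁻ (Z=80), Au+ has 78 e⁻ (Z=79). Al3+ < In3+ (same group, period 3 vs 5); In3+ < Tl3+ (same group, period 5 vs 6); Tl3+ < Hg2+ (both 78 e⁻, Z=81>80); Hg2+ < Au+ (both 78 e⁻, Z=80>79).

Au+ > Hg2+ > Tl3+ > In3+ > Al3+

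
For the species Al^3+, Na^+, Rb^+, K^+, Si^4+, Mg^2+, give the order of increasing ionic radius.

Si^4+ < Al^3+ < Mg^2+ < Na^+ < K^+ < Rb^+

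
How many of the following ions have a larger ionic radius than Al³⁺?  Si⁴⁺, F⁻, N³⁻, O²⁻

3

Each ion has 10 electrons. The ranking follows nuclear charge in reverse — greater Z gives a smaller radius. Si⁴⁺ (Z=14), Al³⁺ (Z=13), F⁻ (Z=9), O²⁻ (Z=8), N³⁻ (Z=7).
Placing each against Al³⁺: smaller — Si⁴⁺; larger — F⁻, O²⁻, N³⁻. That's 3.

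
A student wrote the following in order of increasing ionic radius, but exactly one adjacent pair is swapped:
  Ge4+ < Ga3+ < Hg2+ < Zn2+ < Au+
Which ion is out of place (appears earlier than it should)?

Hg2+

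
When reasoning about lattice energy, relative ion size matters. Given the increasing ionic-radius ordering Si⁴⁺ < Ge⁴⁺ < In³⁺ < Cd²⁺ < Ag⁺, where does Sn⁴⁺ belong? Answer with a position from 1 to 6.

Electron counts and nuclear charges: Si⁴⁺ has 10 e⁻ (Z=14), Ge⁴⁺ has 28 e⁻ (Z=32), Sn⁴⁺ has 46 e⁻ (Z=50), In³⁺ has 46 e⁻ (Z=49), Cd²⁺ has 46 e⁻ (Z=48), Ag⁺ has 46 e⁻ (Z=47). Si⁴⁺ < Ge⁴⁺ (same group, period 3 vs 4); Ge⁴⁺ < Sn⁴⁺ (same group, 1 shell fewer); Sn⁴⁺ < In³⁺ (both 46 e⁻, Z=50>49); In³⁺ < Cd²⁺ (both 46 e⁻, Z=49>48); Cd²⁺ < Ag⁺ (both 46 e⁻, Z=48>47).
The complete sequence is Si⁴⁺ < Ge⁴⁺ < Sn⁴⁺ < In³⁺ < Cd²⁺ < Ag⁺. Sn⁴⁺ sits at position 3.

3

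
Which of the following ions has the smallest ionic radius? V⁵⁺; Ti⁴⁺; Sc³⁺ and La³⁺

V⁵⁺

Tabulating Z and e⁻: V⁵⁺ (Z=23, 18 e⁻), Ti⁴⁺ (Z=22, 18 e⁻), Sc³⁺ (Z=21, 18 e⁻), La³⁺ (Z=57, 54 e⁻). V⁵⁺ < Ti⁴⁺ (isoelectronic, higher Z=23 is smaller); Ti⁴⁺ < Sc³⁺ (isoelectronic, higher Z=22 is smaller); Sc³⁺ < La³⁺ (same group, 2 shells fewer).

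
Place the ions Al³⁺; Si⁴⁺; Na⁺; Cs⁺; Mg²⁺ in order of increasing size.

Tabulating Z and e⁻: Si⁴⁺ (Z=14, 10 e⁻), Al³⁺ (Z=13, 10 e⁻), Mg²⁺ (Z=12, 10 e⁻), Na⁺ (Z=11, 10 e⁻), Cs⁺ (Z=55, 54 e⁻). Si⁴⁺ < Al³⁺ (isoelectronic, higher Z=14 is smaller); Al³⁺ < Mg²⁺ (both 10 e⁻, Z=13>12); Mg²⁺ < Na⁺ (isoelectronic, higher Z=12 is smaller); Na⁺ < Cs⁺ (same group, period 3 vs 6).

Si⁴⁺ < Al³⁺ < Mg²⁺ < Na⁺ < Cs⁺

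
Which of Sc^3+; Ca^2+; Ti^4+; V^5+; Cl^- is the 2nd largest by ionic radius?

Ca^2+

Isoelectronic series (18 e⁻ each). Size is set by nuclear charge: more protons means a smaller ion. V^5+ (Z=23), Ti^4+ (Z=22), Sc^3+ (Z=21), Ca^2+ (Z=20), Cl^- (Z=17).
That gives V^5+ < Ti^4+ < Sc^3+ < Ca^2+ < Cl^-. From the largest end, number 2 is Ca^2+.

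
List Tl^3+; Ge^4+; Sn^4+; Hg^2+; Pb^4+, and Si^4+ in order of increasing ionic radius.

Si^4+ < Ge^4+ < Sn^4+ < Pb^4+ < Tl^3+ < Hg^2+

Work out protons and electrons: Si^4+ (Z=14, 10 e⁻), Ge^4+ (Z=32, 28 e⁻), Sn^4+ (Z=50, 46 e⁻), Pb^4+ (Z=82, 78 e⁻), Tl^3+ (Z=81, 78 e⁻), Hg^2+ (Z=80, 78 e⁻). Si^4+ < Ge^4+ (same group, period 3 vs 4); Ge^4+ < Sn^4+ (same group, 1 shell fewer); Sn^4+ < Pb^4+ (same group, period 5 vs 6); Pb^4+ < Tl^3+ (isoelectronic, higher Z=82 is smaller); Tl^3+ < Hg^2+ (isoelectronic, higher Z=81 is smaller).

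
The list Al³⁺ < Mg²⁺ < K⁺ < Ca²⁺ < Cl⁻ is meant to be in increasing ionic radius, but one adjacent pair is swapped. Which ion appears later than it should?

The pair K⁺, Ca²⁺ is the wrong way round — they are isoelectronic (18 e⁻) and Ca has more protons than K (20 vs 19), making Ca²⁺ smaller. All other adjacent pairs agree with periodic trends, so Ca²⁺ is the misplaced ion.

Ca²⁺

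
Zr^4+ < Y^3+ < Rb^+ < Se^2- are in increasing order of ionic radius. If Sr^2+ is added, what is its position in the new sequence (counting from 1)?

3

Isoelectronic series (36 e⁻ each). Size is set by nuclear charge: more protons means a smaller ion. Zr^4+ (Z=40), Y^3+ (Z=39), Sr^2+ (Z=38), Rb^+ (Z=37), Se^2- (Z=34).
Merged order: Zr^4+ < Y^3+ < Sr^2+ < Rb^+ < Se^2- — Sr^2+ is number 3.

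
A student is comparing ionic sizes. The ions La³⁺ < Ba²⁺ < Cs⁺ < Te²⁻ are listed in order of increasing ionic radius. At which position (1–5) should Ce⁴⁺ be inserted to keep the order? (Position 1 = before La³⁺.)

1

These species are isoelectronic with 54 electrons. The only difference is the number of protons: Ce⁴⁺ (Z=58), La³⁺ (Z=57), Ba²⁺ (Z=56), Cs⁺ (Z=55), Te²⁻ (Z=52). The strongest nuclear pull (Ce⁴⁺) gives the smallest ion.
The complete sequence is Ce⁴⁺ < La³⁺ < Ba²⁺ < Cs⁺ < Te²⁻. Ce⁴⁺ sits at position 1.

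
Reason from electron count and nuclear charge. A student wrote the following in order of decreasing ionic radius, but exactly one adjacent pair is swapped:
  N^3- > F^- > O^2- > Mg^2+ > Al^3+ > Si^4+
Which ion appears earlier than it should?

Compare adjacent ions: both have 10 electrons but Z(F)=9 > Z(O)=8, so F^- should be the smaller of the two — yet in this decreasing list F^- sits before O^2-. Nothing else is reversed, so F^- should move one place to the right.

F^-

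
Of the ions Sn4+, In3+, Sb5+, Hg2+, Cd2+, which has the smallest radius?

Work out protons and electrons: Sb5+ (Z=51, 46 e⁻), Sn4+ (Z=50, 46 e⁻), In3+ (Z=49, 46 e⁻), Cd2+ (Z=48, 46 e⁻), Hg2+ (Z=80, 78 e⁻). Sb5+ < Sn4+ (isoelectronic, higher Z=51 is smaller); Sn4+ < In3+ (both 46 e⁻, Z=50>49); In3+ < Cd2+ (both 46 e⁻, Z=49>48); Cd2+ < Hg2+ (same group, 1 shell fewer).

Sb5+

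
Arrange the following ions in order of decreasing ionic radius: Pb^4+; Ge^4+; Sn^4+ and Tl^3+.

Ge^4+: 28 e⁻, Z=32, Sn^4+: 46 e⁻, Z=50, Pb^4+: 78 e⁻, Z=82, Tl^3+: 78 e⁻, Z=81. Ge^4+ < Sn^4+ (same group, period 4 vs 5); Sn^4+ < Pb^4+ (same group, 1 shell fewer); Pb^4+ < Tl^3+ (both 78 e⁻, Z=82>81).

Tl^3+ > Pb^4+ > Sn^4+ > Ge^4+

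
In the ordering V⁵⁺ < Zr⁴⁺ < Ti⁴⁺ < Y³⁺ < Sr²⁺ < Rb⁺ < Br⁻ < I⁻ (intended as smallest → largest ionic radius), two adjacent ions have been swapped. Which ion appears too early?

Zr⁴⁺

The pair Zr⁴⁺, Ti⁴⁺ is the wrong way round — same group and charge — period 4 sits above period 5, so Ti⁴⁺ is smaller. All other adjacent pairs agree with periodic trends, so Zr⁴⁺ is the misplaced ion.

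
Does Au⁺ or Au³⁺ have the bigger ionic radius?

Same element, different charge: the more highly charged cation has fewer electrons and a greater effective nuclear charge per electron, making Au³⁺ the smallest.

Au⁺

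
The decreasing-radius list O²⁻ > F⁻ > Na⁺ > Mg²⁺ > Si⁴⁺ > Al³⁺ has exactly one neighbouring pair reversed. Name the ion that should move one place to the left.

Al³⁺

Scanning neighbour by neighbour, only Si⁴⁺/Al³⁺ violates a trend: Si⁴⁺ and Al³⁺ share 10 electrons; the higher nuclear charge on Si (Z=14) contracts it more, so Si⁴⁺ < Al³⁺. That makes Al³⁺ the one sitting a position late relative to where it belongs.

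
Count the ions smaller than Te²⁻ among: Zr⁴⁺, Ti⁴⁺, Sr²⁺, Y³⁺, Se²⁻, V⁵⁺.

Electron counts and nuclear charges: V⁵⁺: 18 e⁻, Z=23, Ti⁴⁺: 18 e⁻, Z=22, Zr⁴⁺: 36 e⁻, Z=40, Y³⁺: 36 e⁻, Z=39, Sr²⁺: 36 e⁻, Z=38, Se²⁻: 36 e⁻, Z=34, Te²⁻: 54 e⁻, Z=52. V⁵⁺ < Ti⁴⁺ (both 18 e⁻, Z=23>22); Ti⁴⁺ < Zr⁴⁺ (same group, period 4 vs 5); Zr⁴⁺ < Y³⁺ (isoelectronic, higher Z=40 is smaller); Y³⁺ < Sr²⁺ (isoelectronic, higher Z=39 is smaller); Sr²⁺ < Se²⁻ (isoelectronic, higher Z=38 is smaller); Se²⁻ < Te²⁻ (same group, period 4 vs 5).
Relative to Te²⁻, the ions that are smaller are V⁵⁺, Ti⁴⁺, Zr⁴⁺, Y³⁺, Sr²⁺, Se²⁻. That's 6.

6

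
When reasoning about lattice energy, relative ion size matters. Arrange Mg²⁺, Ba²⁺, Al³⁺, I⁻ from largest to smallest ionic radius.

I⁻ > Ba²⁺ > Mg²⁺ > Al³⁺

Al³⁺ has 10 e⁻ (Z=13), Mg²⁺ has 10 e⁻ (Z=12), Ba²⁺ has 54 e⁻ (Z=56), I⁻ has 54 e⁻ (Z=53). Al³⁺ < Mg²⁺ (isoelectronic, higher Z=13 is smaller); Mg²⁺ < Ba²⁺ (same group, 3 shells fewer); Ba²⁺ < I⁻ (isoelectronic, higher Z=56 is smaller).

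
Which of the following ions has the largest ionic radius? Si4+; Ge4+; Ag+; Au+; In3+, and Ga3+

Au+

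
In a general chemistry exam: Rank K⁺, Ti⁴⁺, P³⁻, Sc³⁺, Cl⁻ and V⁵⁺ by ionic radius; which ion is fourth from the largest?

Each ion has 18 electrons. The ranking follows nuclear charge in reverse — greater Z gives a smaller radius. V⁵⁺ (Z=23), Ti⁴⁺ (Z=22), Sc³⁺ (Z=21), K⁺ (Z=19), Cl⁻ (Z=17), P³⁻ (Z=15).
Ordering: V⁵⁺ < Ti⁴⁺ < Sc³⁺ < K⁺ < Cl⁻ < P³⁻. The fourth largest is Sc³⁺.

Sc³⁺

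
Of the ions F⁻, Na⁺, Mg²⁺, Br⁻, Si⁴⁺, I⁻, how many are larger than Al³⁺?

Si⁴⁺: 10 e⁻, Z=14, Al³⁺: 10 e⁻, Z=13, Mg²⁺: 10 e⁻, Z=12, Na⁺: 10 e⁻, Z=11, F⁻: 10 e⁻, Z=9, Br⁻: 36 e⁻, Z=35, I⁻: 54 e⁻, Z=53. Si⁴⁺ < Al³⁺ (both 10 e⁻, Z=14>13); Al³⁺ < Mg²⁺ (isoelectronic, higher Z=13 is smaller); Mg²⁺ < Na⁺ (isoelectronic, higher Z=12 is smaller); Na⁺ < F⁻ (isoelectronic, higher Z=11 is smaller); F⁻ < Br⁻ (same group, 2 shells fewer); Br⁻ < I⁻ (same group, period 4 vs 5).
Ordering all of them (including Al³⁺) by radius gives Si⁴⁺ < Al³⁺ < Mg²⁺ < Na⁺ < F⁻ < Br⁻ < I⁻. That's 5.

5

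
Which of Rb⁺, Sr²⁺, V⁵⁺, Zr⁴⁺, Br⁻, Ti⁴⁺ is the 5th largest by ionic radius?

V⁵⁺: 18 e⁻, Z=23, Ti⁴⁺: 18 e⁻, Z=22, Zr⁴⁺: 36 e⁻, Z=40, Sr²⁺: 36 e⁻, Z=38, Rb⁺: 36 e⁻, Z=37, Br⁻: 36 e⁻, Z=35. V⁵⁺ < Ti⁴⁺ (both 18 e⁻, Z=23>22); Ti⁴⁺ < Zr⁴⁺ (same group, 1 shell fewer); Zr⁴⁺ < Sr²⁺ (both 36 e⁻, Z=40>38); Sr²⁺ < Rb⁺ (isoelectronic, higher Z=38 is smaller); Rb⁺ < Br⁻ (both 36 e⁻, Z=37>35).
Ordering: V⁵⁺ < Ti⁴⁺ < Zr⁴⁺ < Sr²⁺ < Rb⁺ < Br⁻. The 5th largest is Ti⁴⁺.

Ti⁴⁺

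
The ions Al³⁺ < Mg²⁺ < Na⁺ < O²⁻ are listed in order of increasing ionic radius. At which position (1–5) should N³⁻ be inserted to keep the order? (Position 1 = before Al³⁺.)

These species are isoelectronic with 10 electrons. The only difference is the number of protons: Al³⁺ (Z=13), Mg²⁺ (Z=12), Na⁺ (Z=11), O²⁻ (Z=8), N³⁻ (Z=7). The strongest nuclear pull (Al³⁺) gives the smallest ion.
With N³⁻ included the full order is Al³⁺ < Mg²⁺ < Na⁺ < O²⁻ < N³⁻, so it takes position 5.

5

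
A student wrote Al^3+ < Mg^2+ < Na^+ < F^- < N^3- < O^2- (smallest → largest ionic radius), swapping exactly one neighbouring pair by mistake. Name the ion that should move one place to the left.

The pair N^3-, O^2- is the wrong way round — both have 10 electrons but Z(O)=8 > Z(N)=7, so O^2- should be the smaller of the two. All other adjacent pairs agree with periodic trends, so O^2- is the misplaced ion.

O^2-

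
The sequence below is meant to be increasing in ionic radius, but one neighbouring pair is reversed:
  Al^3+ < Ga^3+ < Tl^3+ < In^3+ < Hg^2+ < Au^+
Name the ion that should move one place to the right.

Tl^3+

Scanning neighbour by neighbour, only Tl^3+/In^3+ violates a trend: same group and charge — period 5 sits above period 6, so In^3+ is smaller. That makes Tl^3+ the one sitting a position early relative to where it belongs.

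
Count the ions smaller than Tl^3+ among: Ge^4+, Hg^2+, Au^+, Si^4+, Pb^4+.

3

First list Z and electron count for each: Si^4+ (Z=14, 10 e⁻), Ge^4+ (Z=32, 28 e⁻), Pb^4+ (Z=82, 78 e⁻), Tl^3+ (Z=81, 78 e⁻), Hg^2+ (Z=80, 78 e⁻), Au^+ (Z=79, 78 e⁻). Si^4+ < Ge^4+ (same group, period 3 vs 4); Ge^4+ < Pb^4+ (same group, 2 shells fewer); Pb^4+ < Tl^3+ (both 78 e⁻, Z=82>81); Tl^3+ < Hg^2+ (isoelectronic, higher Z=81 is smaller); Hg^2+ < Au^+ (both 78 e⁻, Z=80>79).
Relative to Tl^3+, the ions that are smaller are Si^4+, Ge^4+, Pb^4+. That's 3.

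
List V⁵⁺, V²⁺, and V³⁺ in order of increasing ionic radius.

V⁵⁺ < V³⁺ < V²⁺

Same element, different charge: the more highly charged cation has fewer electrons and a greater effective nuclear charge per electron, making V⁵⁺ the smallest.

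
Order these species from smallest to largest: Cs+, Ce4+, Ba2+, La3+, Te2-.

Ce4+ < La3+ < Ba2+ < Cs+ < Te2-

All of these have 54 electrons (isoelectronic). With the same electron cloud, the ion with the most protons pulls it in tightest. Nuclear charges: Ce4+ (Z=58), La3+ (Z=57), Ba2+ (Z=56), Cs+ (Z=55), Te2- (Z=52). Highest Z is smallest.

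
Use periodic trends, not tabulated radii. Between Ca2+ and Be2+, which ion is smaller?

Be2+

All are in the same group with charge +2. Radius grows down the group as n (the outermost shell) increases.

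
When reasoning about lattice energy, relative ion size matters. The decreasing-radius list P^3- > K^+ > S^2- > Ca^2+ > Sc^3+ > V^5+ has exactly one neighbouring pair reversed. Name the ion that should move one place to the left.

S^2-

Check each adjacent pair. K^+ and S^2- are reversed: they are isoelectronic (18 e⁻) and K has more protons than S (19 vs 16), making K^+ smaller. No other neighbouring pair contradicts the periodic trends, so S^2- is the ion listed too late.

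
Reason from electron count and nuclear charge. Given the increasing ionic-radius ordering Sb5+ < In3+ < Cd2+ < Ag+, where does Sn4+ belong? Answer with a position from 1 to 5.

Isoelectronic series (46 e⁻ each). Size is set by nuclear charge: more protons means a smaller ion. Sb5+ (Z=51), Sn4+ (Z=50), In3+ (Z=49), Cd2+ (Z=48), Ag+ (Z=47).
With Sn4+ included the full order is Sb5+ < Sn4+ < In3+ < Cd2+ < Ag+, so it takes position 2.

2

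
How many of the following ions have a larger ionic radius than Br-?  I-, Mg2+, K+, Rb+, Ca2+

Mg2+ (Z=12, 10 e⁻), Ca2+ (Z=20, 18 e⁻), K+ (Z=19, 18 e⁻), Rb+ (Z=37, 36 e⁻), Br- (Z=35, 36 e⁻), I- (Z=53, 54 e⁻). Mg2+ < Ca2+ (same group, period 3 vs 4); Ca2+ < K+ (isoelectronic, higher Z=20 is smaller); K+ < Rb+ (same group, period 4 vs 5); Rb+ < Br- (both 36 e⁻, Z=37>35); Br- < I- (same group, 1 shell fewer).
Relative to Br-, the ions that are larger are I-. That's 1.

1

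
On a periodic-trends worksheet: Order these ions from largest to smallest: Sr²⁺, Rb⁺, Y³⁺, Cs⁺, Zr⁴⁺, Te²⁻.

First list Z and electron count for each: Zr⁴⁺ has 36 e⁻ (Z=40), Y³⁺ has 36 e⁻ (Z=39), Sr²⁺ has 36 e⁻ (Z=38), Rb⁺ has 36 e⁻ (Z=37), Cs⁺ has 54 e⁻ (Z=55), Te²⁻ has 54 e⁻ (Z=52). Zr⁴⁺ < Y³⁺ (both 36 e⁻, Z=40>39); Y³⁺ < Sr²⁺ (both 36 e⁻, Z=39>38); Sr²⁺ < Rb⁺ (isoelectronic, higher Z=38 is smaller); Rb⁺ < Cs⁺ (same group, period 5 vs 6); Cs⁺ < Te²⁻ (both 54 e⁻, Z=55>52).

Te²⁻ > Cs⁺ > Rb⁺ > Sr²⁺ > Y³⁺ > Zr⁴⁺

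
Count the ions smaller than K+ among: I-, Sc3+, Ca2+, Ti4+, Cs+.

3

Tabulating Z and e⁻: Ti4+ (Z=22, 18 e⁻), Sc3+ (Z=21, 18 e⁻), Ca2+ (Z=20, 18 e⁻), K+ (Z=19, 18 e⁻), Cs+ (Z=55, 54 e⁻), I- (Z=53, 54 e⁻). Ti4+ < Sc3+ (both 18 e⁻, Z=22>21); Sc3+ < Ca2+ (isoelectronic, higher Z=21 is smaller); Ca2+ < K+ (both 18 e⁻, Z=20>19); K+ < Cs+ (same group, 2 shells fewer); Cs+ < I- (both 54 e⁻, Z=55>53).
Overall: Ti4+ < Sc3+ < Ca2+ < K+ < Cs+ < I-. K+ has 3 below it and 2 above. That's 3.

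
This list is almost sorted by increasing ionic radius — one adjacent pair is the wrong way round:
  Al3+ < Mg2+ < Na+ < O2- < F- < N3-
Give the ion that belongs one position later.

Check each adjacent pair. O2- and F- are reversed: both have 10 electrons but Z(F)=9 > Z(O)=8, so F- should be the smaller of the two. No other neighbouring pair contradicts the periodic trends, so O2- is the ion listed too early.

O2-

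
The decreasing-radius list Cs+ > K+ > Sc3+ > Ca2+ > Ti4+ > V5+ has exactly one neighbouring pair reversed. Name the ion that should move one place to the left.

The pair Sc3+, Ca2+ is the wrong way round — they are isoelectronic (18 e⁻) and Sc has more protons than Ca (21 vs 20), making Sc3+ smaller. All other adjacent pairs agree with periodic trends, so Ca2+ is the misplaced ion.

Ca2+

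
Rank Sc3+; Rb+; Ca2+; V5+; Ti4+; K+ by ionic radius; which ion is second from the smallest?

Ti4+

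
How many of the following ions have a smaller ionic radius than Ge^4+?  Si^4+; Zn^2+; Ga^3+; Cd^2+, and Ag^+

1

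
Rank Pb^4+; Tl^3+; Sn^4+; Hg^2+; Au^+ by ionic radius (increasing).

Sn^4+ < Pb^4+ < Tl^3+ < Hg^2+ < Au^+

Tabulating Z and e⁻: Sn^4+: 46 e⁻, Z=50, Pb^4+: 78 e⁻, Z=82, Tl^3+: 78 e⁻, Z=81, Hg^2+: 78 e⁻, Z=80, Au^+: 78 e⁻, Z=79. Sn^4+ < Pb^4+ (same group, 1 shell fewer); Pb^4+ < Tl^3+ (both 78 e⁻, Z=82>81); Tl^3+ < Hg^2+ (both 78 e⁻, Z=81>80); Hg^2+ < Au^+ (isoelectronic, higher Z=80 is smaller).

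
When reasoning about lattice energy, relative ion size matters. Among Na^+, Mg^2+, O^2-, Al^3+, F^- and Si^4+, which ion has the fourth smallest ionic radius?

All of these have 10 electrons (isoelectronic). With the same electron cloud, the ion with the most protons pulls it in tightest. Nuclear charges: Si^4+ (Z=14), Al^3+ (Z=13), Mg^2+ (Z=12), Na^+ (Z=11), F^- (Z=9), O^2- (Z=8). Highest Z is smallest.
Full ascending order: Si^4+ < Al^3+ < Mg^2+ < Na^+ < F^- < O^2-. Counting from the smallest, position 4 is Na^+.

Na^+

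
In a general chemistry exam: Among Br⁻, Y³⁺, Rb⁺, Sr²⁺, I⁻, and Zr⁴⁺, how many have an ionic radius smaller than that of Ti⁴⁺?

First list Z and electron count for each: Ti⁴⁺: 18 e⁻, Z=22, Zr⁴⁺: 36 e⁻, Z=40, Y³⁺: 36 e⁻, Z=39, Sr²⁺: 36 e⁻, Z=38, Rb⁺: 36 e⁻, Z=37, Br⁻: 36 e⁻, Z=35, I⁻: 54 e⁻, Z=53. Ti⁴⁺ < Zr⁴⁺ (same group, 1 shell fewer); Zr⁴⁺ < Y³⁺ (isoelectronic, higher Z=40 is smaller); Y³⁺ < Sr²⁺ (isoelectronic, higher Z=39 is smaller); Sr²⁺ < Rb⁺ (both 36 e⁻, Z=38>37); Rb⁺ < Br⁻ (both 36 e⁻, Z=37>35); Br⁻ < I⁻ (same group, period 4 vs 5).
Overall: Ti⁴⁺ < Zr⁴⁺ < Y³⁺ < Sr²⁺ < Rb⁺ < Br⁻ < I⁻. Ti⁴⁺ has 0 below it and 6 above. That's 0.

0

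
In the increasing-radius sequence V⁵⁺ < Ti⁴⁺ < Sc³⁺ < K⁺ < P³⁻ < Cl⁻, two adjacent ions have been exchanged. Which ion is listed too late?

Cl⁻

Check each adjacent pair. P³⁻ and Cl⁻ are reversed: both have 18 electrons but Z(Cl)=17 > Z(P)=15, so Cl⁻ should be the smaller of the two. No other neighbouring pair contradicts the periodic trends, so Cl⁻ is the ion listed too late.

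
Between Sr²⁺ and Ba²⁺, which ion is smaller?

Sr²⁺

These ions sit in one column with identical charge. Each step down the periodic table adds a principal shell, increasing the radius.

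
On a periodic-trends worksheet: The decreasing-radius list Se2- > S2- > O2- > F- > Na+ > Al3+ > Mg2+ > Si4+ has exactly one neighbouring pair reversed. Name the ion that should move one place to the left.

Check each adjacent pair. Al3+ and Mg2+ are reversed: Al3+ and Mg2+ share 10 electrons; the higher nuclear charge on Al (Z=13) contracts it more, so Al3+ < Mg2+. No other neighbouring pair contradicts the periodic trends, so Mg2+ is the ion listed too late.

Mg2+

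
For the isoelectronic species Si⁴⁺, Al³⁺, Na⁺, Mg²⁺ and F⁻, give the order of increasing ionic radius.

These species are isoelectronic with 10 electrons. The only difference is the number of protons: Si⁴⁺ (Z=14), Al³⁺ (Z=13), Mg²⁺ (Z=12), Na⁺ (Z=11), F⁻ (Z=9). The strongest nuclear pull (Si⁴⁺) gives the smallest ion.

Si⁴⁺ < Al³⁺ < Mg²⁺ < Na⁺ < F⁻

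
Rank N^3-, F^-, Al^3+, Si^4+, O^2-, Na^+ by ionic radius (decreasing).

All of these have 10 electrons (isoelectronic). With the same electron cloud, the ion with the most protons pulls it in tightest. Nuclear charges: Si^4+ (Z=14), Al^3+ (Z=13), Na^+ (Z=11), F^- (Z=9), O^2- (Z=8), N^3- (Z=7). Highest Z is smallest.

N^3- > O^2- > F^- > Na^+ > Al^3+ > Si^4+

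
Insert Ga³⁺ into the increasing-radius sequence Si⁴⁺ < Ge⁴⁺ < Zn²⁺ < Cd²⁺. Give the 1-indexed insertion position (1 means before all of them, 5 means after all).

Si⁴⁺: 10 e⁻, Z=14, Ge⁴⁺: 28 e⁻, Z=32, Ga³⁺: 28 e⁻, Z=31, Zn²⁺: 28 e⁻, Z=30, Cd²⁺: 46 e⁻, Z=48. Si⁴⁺ < Ge⁴⁺ (same group, 1 shell fewer); Ge⁴⁺ < Ga³⁺ (isoelectronic, higher Z=32 is smaller); Ga³⁺ < Zn²⁺ (both 28 e⁻, Z=31>30); Zn²⁺ < Cd²⁺ (same group, 1 shell fewer).
Putting Ga³⁺ in gives Si⁴⁺ < Ge⁴⁺ < Ga³⁺ < Zn²⁺ < Cd²⁺; it lands at slot 3.

3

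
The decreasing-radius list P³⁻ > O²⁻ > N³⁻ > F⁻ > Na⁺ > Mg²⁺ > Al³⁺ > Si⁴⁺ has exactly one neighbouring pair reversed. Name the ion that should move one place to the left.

N³⁻

Check each adjacent pair. O²⁻ and N³⁻ are reversed: O²⁻ and N³⁻ share 10 electrons; the higher nuclear charge on O (Z=8) contracts it more, so O²⁻ < N³⁻. No other neighbouring pair contradicts the periodic trends, so N³⁻ is the ion listed too late.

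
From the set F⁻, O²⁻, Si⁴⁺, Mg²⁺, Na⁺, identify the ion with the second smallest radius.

Isoelectronic series (10 e⁻ each). Size is set by nuclear charge: more protons means a smaller ion. Si⁴⁺ (Z=14), Mg²⁺ (Z=12), Na⁺ (Z=11), F⁻ (Z=9), O²⁻ (Z=8).
That gives Si⁴⁺ < Mg²⁺ < Na⁺ < F⁻ < O²⁻. From the smallest end, number 2 is Mg²⁺.

Mg²⁺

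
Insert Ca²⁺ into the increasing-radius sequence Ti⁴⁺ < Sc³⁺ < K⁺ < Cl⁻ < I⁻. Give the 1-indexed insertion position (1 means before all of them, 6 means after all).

3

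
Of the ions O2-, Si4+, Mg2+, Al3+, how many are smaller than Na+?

These species are isoelectronic with 10 electrons. The only difference is the number of protons: Si4+ (Z=14), Al3+ (Z=13), Mg2+ (Z=12), Na+ (Z=11), O2- (Z=8). The strongest nuclear pull (Si4+) gives the smallest ion.
Placing each against Na+: smaller — Si4+, Al3+, Mg2+; larger — O2-. Count: 3.

3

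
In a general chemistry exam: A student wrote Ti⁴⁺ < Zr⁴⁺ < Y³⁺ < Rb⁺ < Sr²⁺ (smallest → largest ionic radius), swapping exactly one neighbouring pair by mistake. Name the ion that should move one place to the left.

Check each adjacent pair. Rb⁺ and Sr²⁺ are reversed: Sr²⁺ and Rb⁺ share 36 electrons; the higher nuclear charge on Sr (Z=38) contracts it more, so Sr²⁺ < Rb⁺. No other neighbouring pair contradicts the periodic trends, so Sr²⁺ is the ion listed too late.

Sr²⁺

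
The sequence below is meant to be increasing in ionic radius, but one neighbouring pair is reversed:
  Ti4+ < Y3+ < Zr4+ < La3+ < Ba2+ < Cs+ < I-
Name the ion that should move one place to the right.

The pair Y3+, Zr4+ is the wrong way round — both have 36 electrons but Z(Zr)=40 > Z(Y)=39, so Zr4+ should be the smaller of the two. All other adjacent pairs agree with periodic trends, so Y3+ is the misplaced ion.

Y3+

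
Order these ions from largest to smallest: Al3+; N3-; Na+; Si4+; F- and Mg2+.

N3- > F- > Na+ > Mg2+ > Al3+ > Si4+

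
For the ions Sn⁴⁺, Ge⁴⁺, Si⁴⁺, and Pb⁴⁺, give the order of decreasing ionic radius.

Pb⁴⁺ > Sn⁴⁺ > Ge⁴⁺ > Si⁴⁺

Same group, same charge. Going down the group adds an extra shell of electrons, so the ion gets larger: Si⁴⁺ is highest in the group and smallest.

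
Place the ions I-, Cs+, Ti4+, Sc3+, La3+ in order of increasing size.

First list Z and electron count for each: Ti4+: 18 e⁻, Z=22, Sc3+: 18 e⁻, Z=21, La3+: 54 e⁻, Z=57, Cs+: 54 e⁻, Z=55, I-: 54 e⁻, Z=53. Ti4+ < Sc3+ (both 18 e⁻, Z=22>21); Sc3+ < La3+ (same group, 2 shells fewer); La3+ < Cs+ (isoelectronic, higher Z=57 is smaller); Cs+ < I- (both 54 e⁻, Z=55>53).

Ti4+ < Sc3+ < La3+ < Cs+ < I-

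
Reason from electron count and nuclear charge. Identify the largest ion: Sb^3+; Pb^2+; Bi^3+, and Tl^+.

Work out protons and electrons: Sb^3+ has 48 e⁻ (Z=51), Bi^3+ has 80 e⁻ (Z=83), Pb^2+ has 80 e⁻ (Z=82), Tl^+ has 80 e⁻ (Z=81). Sb^3+ < Bi^3+ (same group, period 5 vs 6); Bi^3+ < Pb^2+ (isoelectronic, higher Z=83 is smaller); Pb^2+ < Tl^+ (both 80 e⁻, Z=82>81).

Tl^+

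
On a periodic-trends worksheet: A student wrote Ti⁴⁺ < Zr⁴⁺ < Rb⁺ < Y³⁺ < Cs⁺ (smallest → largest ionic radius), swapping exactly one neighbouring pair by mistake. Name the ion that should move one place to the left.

Scanning neighbour by neighbour, only Rb⁺/Y³⁺ violates a trend: both have 36 electrons but Z(Y)=39 > Z(Rb)=37, so Y³⁺ should be the smaller of the two. That makes Y³⁺ the one sitting a position late relative to where it belongs.

Y³⁺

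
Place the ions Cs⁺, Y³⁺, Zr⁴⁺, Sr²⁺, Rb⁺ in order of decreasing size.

Zr⁴⁺: 36 e⁻, Z=40, Y³⁺: 36 e⁻, Z=39, Sr²⁺: 36 e⁻, Z=38, Rb⁺: 36 e⁻, Z=37, Cs⁺: 54 e⁻, Z=55. Zr⁴⁺ < Y³⁺ (both 36 e⁻, Z=40>39); Y³⁺ < Sr²⁺ (isoelectronic, higher Z=39 is smaller); Sr²⁺ < Rb⁺ (both 36 e⁻, Z=38>37); Rb⁺ < Cs⁺ (same group, period 5 vs 6).

Cs⁺ > Rb⁺ > Sr²⁺ > Y³⁺ > Zr⁴⁺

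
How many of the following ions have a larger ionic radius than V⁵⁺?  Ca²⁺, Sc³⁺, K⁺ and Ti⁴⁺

Each ion has 18 electrons. The ranking follows nuclear charge in reverse — greater Z gives a smaller radius. V⁵⁺ (Z=23), Ti⁴⁺ (Z=22), Sc³⁺ (Z=21), Ca²⁺ (Z=20), K⁺ (Z=19).
Placing each against V⁵⁺: smaller — none; larger — Ti⁴⁺, Sc³⁺, Ca²⁺, K⁺. So 4 are larger.

4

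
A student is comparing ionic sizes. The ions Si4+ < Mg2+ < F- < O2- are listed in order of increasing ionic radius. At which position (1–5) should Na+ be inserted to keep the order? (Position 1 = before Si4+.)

Isoelectronic series (10 e⁻ each). Size is set by nuclear charge: more protons means a smaller ion. Si4+ (Z=14), Mg2+ (Z=12), Na+ (Z=11), F- (Z=9), O2- (Z=8).
With Na+ included the full order is Si4+ < Mg2+ < Na+ < F- < O2-, so it takes position 3.

3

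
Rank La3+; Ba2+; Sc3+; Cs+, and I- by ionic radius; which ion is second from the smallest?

La3+

Tabulating Z and e⁻: Sc3+: 18 e⁻, Z=21, La3+: 54 e⁻, Z=57, Ba2+: 54 e⁻, Z=56, Cs+: 54 e⁻, Z=55, I-: 54 e⁻, Z=53. Sc3+ < La3+ (same group, 2 shells fewer); La3+ < Ba2+ (isoelectronic, higher Z=57 is smaller); Ba2+ < Cs+ (isoelectronic, higher Z=56 is smaller); Cs+ < I- (both 54 e⁻, Z=55>53).
So the order is Sc3+ < La3+ < Ba2+ < Cs+ < I-; the 2nd-smallest ion is La3+.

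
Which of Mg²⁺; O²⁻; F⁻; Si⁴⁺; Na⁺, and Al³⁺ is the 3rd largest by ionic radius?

Na⁺

All of these have 10 electrons (isoelectronic). With the same electron cloud, the ion with the most protons pulls it in tightest. Nuclear charges: Si⁴⁺ (Z=14), Al³⁺ (Z=13), Mg²⁺ (Z=12), Na⁺ (Z=11), F⁻ (Z=9), O²⁻ (Z=8). Highest Z is smallest.
Full ascending order: Si⁴⁺ < Al³⁺ < Mg²⁺ < Na⁺ < F⁻ < O²⁻. Counting from the largest, position 3 is Na⁺.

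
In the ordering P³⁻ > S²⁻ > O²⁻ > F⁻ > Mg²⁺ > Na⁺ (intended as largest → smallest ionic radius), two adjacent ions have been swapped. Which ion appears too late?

Na⁺

Check each adjacent pair. Mg²⁺ and Na⁺ are reversed: both have 10 electrons but Z(Mg)=12 > Z(Na)=11, so Mg²⁺ should be the smaller of the two. No other neighbouring pair contradicts the periodic trends, so Na⁺ is the ion listed too late.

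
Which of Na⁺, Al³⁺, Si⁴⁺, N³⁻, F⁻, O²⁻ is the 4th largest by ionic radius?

Na⁺

These species are isoelectronic with 10 electrons. The only difference is the number of protons: Si⁴⁺ (Z=14), Al³⁺ (Z=13), Na⁺ (Z=11), F⁻ (Z=9), O²⁻ (Z=8), N³⁻ (Z=7). The strongest nuclear pull (Si⁴⁺) gives the smallest ion.
So the order is Si⁴⁺ < Al³⁺ < Na⁺ < F⁻ < O²⁻ < N³⁻; the 4th-largest ion is Na⁺.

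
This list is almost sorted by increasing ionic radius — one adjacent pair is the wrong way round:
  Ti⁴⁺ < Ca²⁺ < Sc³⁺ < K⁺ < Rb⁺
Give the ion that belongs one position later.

Ca²⁺

Compare adjacent ions: Sc³⁺ and Ca²⁺ share 18 electrons; the higher nuclear charge on Sc (Z=21) contracts it more, so Sc³⁺ < Ca²⁺ — yet in this increasing list Ca²⁺ sits before Sc³⁺. Nothing else is reversed, so Ca²⁺ should move one place to the right.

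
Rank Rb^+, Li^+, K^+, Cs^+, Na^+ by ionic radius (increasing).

All are in the same group with charge +1. Radius grows down the group as n (the outermost shell) increases.

Li^+ < Na^+ < K^+ < Rb^+ < Cs^+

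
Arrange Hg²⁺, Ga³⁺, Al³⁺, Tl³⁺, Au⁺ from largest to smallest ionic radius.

Au⁺ > Hg²⁺ > Tl³⁺ > Ga³⁺ > Al³⁺

Work out protons and electrons: Al³⁺: 10 e⁻, Z=13, Ga³⁺: 28 e⁻, Z=31, Tl³⁺: 78 e⁻, Z=81, Hg²⁺: 78 e⁻, Z=80, Au⁺: 78 e⁻, Z=79. Al³⁺ < Ga³⁺ (same group, 1 shell fewer); Ga³⁺ < Tl³⁺ (same group, 2 shells fewer); Tl³⁺ < Hg²⁺ (both 78 e⁻, Z=81>80); Hg²⁺ < Au⁺ (both 78 e⁻, Z=80>79).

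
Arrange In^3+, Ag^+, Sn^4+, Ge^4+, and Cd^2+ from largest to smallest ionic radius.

Ag^+ > Cd^2+ > In^3+ > Sn^4+ > Ge^4+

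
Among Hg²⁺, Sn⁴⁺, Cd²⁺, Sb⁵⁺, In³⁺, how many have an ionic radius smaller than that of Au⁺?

Tabulating Z and e⁻: Sb⁵⁺ (Z=51, 46 e⁻), Sn⁴⁺ (Z=50, 46 e⁻), In³⁺ (Z=49, 46 e⁻), Cd²⁺ (Z=48, 46 e⁻), Hg²⁺ (Z=80, 78 e⁻), Au⁺ (Z=79, 78 e⁻). Sb⁵⁺ < Sn⁴⁺ (both 46 e⁻, Z=51>50); Sn⁴⁺ < In³⁺ (both 46 e⁻, Z=50>49); In³⁺ < Cd²⁺ (isoelectronic, higher Z=49 is smaller); Cd²⁺ < Hg²⁺ (same group, period 5 vs 6); Hg²⁺ < Au⁺ (isoelectronic, higher Z=80 is smaller).
Placing each against Au⁺: smaller — Sb⁵⁺, Sn⁴⁺, In³⁺, Cd²⁺, Hg²⁺; larger — none. Count: 5.

5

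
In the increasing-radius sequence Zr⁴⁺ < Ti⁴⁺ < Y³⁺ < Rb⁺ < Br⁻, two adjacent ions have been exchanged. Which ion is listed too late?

Ti⁴⁺

Compare adjacent ions: Ti⁴⁺ and Zr⁴⁺ are in one column with the same charge; the lighter period-4 ion has one fewer shell and is smaller — yet in this increasing list Zr⁴⁺ sits before Ti⁴⁺. Nothing else is reversed, so Ti⁴⁺ should move one place to the left.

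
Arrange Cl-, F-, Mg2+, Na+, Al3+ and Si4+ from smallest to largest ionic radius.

Electron counts and nuclear charges: Si4+ has 10 e⁻ (Z=14), Al3+ has 10 e⁻ (Z=13), Mg2+ has 10 e⁻ (Z=12), Na+ has 10 e⁻ (Z=11), F- has 10 e⁻ (Z=9), Cl- has 18 e⁻ (Z=17). Si4+ < Al3+ (both 10 e⁻, Z=14>13); Al3+ < Mg2+ (both 10 e⁻, Z=13>12); Mg2+ < Na+ (isoelectronic, higher Z=12 is smaller); Na+ < F- (isoelectronic, higher Z=11 is smaller); F- < Cl- (same group, period 2 vs 3).

Si4+ < Al3+ < Mg2+ < Na+ < F- < Cl-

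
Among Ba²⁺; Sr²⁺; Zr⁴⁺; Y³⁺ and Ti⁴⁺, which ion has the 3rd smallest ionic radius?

Electron counts and nuclear charges: Ti⁴⁺ has 18 e⁻ (Z=22), Zr⁴⁺ has 36 e⁻ (Z=40), Y³⁺ has 36 e⁻ (Z=39), Sr²⁺ has 36 e⁻ (Z=38), Ba²⁺ has 54 e⁻ (Z=56). Ti⁴⁺ < Zr⁴⁺ (same group, period 4 vs 5); Zr⁴⁺ < Y³⁺ (isoelectronic, higher Z=40 is smaller); Y³⁺ < Sr²⁺ (isoelectronic, higher Z=39 is smaller); Sr²⁺ < Ba²⁺ (same group, 1 shell fewer).
Ordering: Ti⁴⁺ < Zr⁴⁺ < Y³⁺ < Sr²⁺ < Ba²⁺. The 3rd smallest is Y³⁺.

Y³⁺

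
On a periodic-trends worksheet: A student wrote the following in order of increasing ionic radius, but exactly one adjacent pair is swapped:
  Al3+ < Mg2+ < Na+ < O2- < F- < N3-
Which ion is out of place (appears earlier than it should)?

The pair O2-, F- is the wrong way round — both have 10 electrons but Z(F)=9 > Z(O)=8, so F- should be the smaller of the two. All other adjacent pairs agree with periodic trends, so O2- is the misplaced ion.

O2-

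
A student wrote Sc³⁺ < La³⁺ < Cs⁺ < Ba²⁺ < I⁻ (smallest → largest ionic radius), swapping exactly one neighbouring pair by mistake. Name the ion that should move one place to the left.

Check each adjacent pair. Cs⁺ and Ba²⁺ are reversed: Ba²⁺ and Cs⁺ share 54 electrons; the higher nuclear charge on Ba (Z=56) contracts it more, so Ba²⁺ < Cs⁺. No other neighbouring pair contradicts the periodic trends, so Ba²⁺ is the ion listed too late.

Ba²⁺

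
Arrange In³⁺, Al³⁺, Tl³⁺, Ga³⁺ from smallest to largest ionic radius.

Al³⁺ < Ga³⁺ < In³⁺ < Tl³⁺

All are in the same group with charge +3. Radius grows down the group as n (the outermost shell) increases.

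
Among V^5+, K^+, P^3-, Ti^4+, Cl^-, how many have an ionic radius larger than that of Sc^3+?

3

These species are isoelectronic with 18 electrons. The only difference is the number of protons: V^5+ (Z=23), Ti^4+ (Z=22), Sc^3+ (Z=21), K^+ (Z=19), Cl^- (Z=17), P^3- (Z=15). The strongest nuclear pull (V^5+) gives the smallest ion.
Overall: V^5+ < Ti^4+ < Sc^3+ < K^+ < Cl^- < P^3-. Sc^3+ has 2 below it and 3 above. That's 3.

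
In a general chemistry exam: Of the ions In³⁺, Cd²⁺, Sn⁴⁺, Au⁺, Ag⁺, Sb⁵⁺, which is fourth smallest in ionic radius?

Cd²⁺

Sb⁵⁺: 46 e⁻, Z=51, Sn⁴⁺: 46 e⁻, Z=50, In³⁺: 46 e⁻, Z=49, Cd²⁺: 46 e⁻, Z=48, Ag⁺: 46 e⁻, Z=47, Au⁺: 78 e⁻, Z=79. Sb⁵⁺ < Sn⁴⁺ (isoelectronic, higher Z=51 is smaller); Sn⁴⁺ < In³⁺ (isoelectronic, higher Z=50 is smaller); In³⁺ < Cd²⁺ (isoelectronic, higher Z=49 is smaller); Cd²⁺ < Ag⁺ (both 46 e⁻, Z=48>47); Ag⁺ < Au⁺ (same group, 1 shell fewer).
That gives Sb⁵⁺ < Sn⁴⁺ < In³⁺ < Cd²⁺ < Ag⁺ < Au⁺. From the smallest end, number 4 is Cd²⁺.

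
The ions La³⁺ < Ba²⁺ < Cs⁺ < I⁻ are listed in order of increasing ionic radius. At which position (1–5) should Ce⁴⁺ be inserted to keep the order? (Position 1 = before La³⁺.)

Each ion has 54 electrons. The ranking follows nuclear charge in reverse — greater Z gives a smaller radius. Ce⁴⁺ (Z=58), La³⁺ (Z=57), Ba²⁺ (Z=56), Cs⁺ (Z=55), I⁻ (Z=53).
The complete sequence is Ce⁴⁺ < La³⁺ < Ba²⁺ < Cs⁺ < I⁻. Ce⁴⁺ sits at position 1.

1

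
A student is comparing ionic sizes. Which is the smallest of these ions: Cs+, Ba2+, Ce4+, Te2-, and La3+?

Ce4+

These species are isoelectronic with 54 electrons. The only difference is the number of protons: Ce4+ (Z=58), La3+ (Z=57), Ba2+ (Z=56), Cs+ (Z=55), Te2- (Z=52). The strongest nuclear pull (Ce4+) gives the smallest ion.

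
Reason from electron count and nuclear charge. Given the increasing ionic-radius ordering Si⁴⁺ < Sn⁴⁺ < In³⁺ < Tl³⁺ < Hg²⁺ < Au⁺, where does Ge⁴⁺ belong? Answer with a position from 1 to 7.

2

First list Z and electron count for each: Si⁴⁺: 10 e⁻, Z=14, Ge⁴⁺: 28 e⁻, Z=32, Sn⁴⁺: 46 e⁻, Z=50, In³⁺: 46 e⁻, Z=49, Tl³⁺: 78 e⁻, Z=81, Hg²⁺: 78 e⁻, Z=80, Au⁺: 78 e⁻, Z=79. Si⁴⁺ < Ge⁴⁺ (same group, period 3 vs 4); Ge⁴⁺ < Sn⁴⁺ (same group, period 4 vs 5); Sn⁴⁺ < In³⁺ (both 46 e⁻, Z=50>49); In³⁺ < Tl³⁺ (same group, period 5 vs 6); Tl³⁺ < Hg²⁺ (both 78 e⁻, Z=81>80); Hg²⁺ < Au⁺ (both 78 e⁻, Z=80>79).
Merged order: Si⁴⁺ < Ge⁴⁺ < Sn⁴⁺ < In³⁺ < Tl³⁺ < Hg²⁺ < Au⁺ — Ge⁴⁺ is number 2.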